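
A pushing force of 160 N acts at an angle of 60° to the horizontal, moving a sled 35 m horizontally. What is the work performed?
W = F·d·cosθ = (160)(35)cos(60°) = 2800 J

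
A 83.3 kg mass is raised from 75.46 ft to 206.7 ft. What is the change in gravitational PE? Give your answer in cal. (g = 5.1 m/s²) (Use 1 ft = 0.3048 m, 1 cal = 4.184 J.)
Convert to SI: m = 83.3 kg, Δh = 40.002 m
ΔPE = mgΔh = (83.3)(5.1)(40.002) = 16994.0 J = 4062 cal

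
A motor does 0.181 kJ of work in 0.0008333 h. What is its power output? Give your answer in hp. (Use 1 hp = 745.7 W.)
Convert to SI: W = 181.0 J, t = 2.99988 s
P = W/t = 181.0/2.99988 = 60.3357 W = 0.08091 hp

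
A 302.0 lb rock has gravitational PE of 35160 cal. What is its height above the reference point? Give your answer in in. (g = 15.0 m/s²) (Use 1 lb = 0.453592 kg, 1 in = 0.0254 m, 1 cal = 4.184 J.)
Convert to SI: m = 136.985 kg, PE = 147109 J
h = PE/(mg) = 147109/(136.985·15.0) = 71.5941 m = 2819 in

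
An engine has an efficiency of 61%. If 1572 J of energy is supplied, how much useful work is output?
W_out = η·W_in = 0.61·1572 = 958.92 J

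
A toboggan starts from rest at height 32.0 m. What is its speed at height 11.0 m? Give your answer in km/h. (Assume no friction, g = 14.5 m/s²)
mgh₁ = mgh₂ + ½mv² ⇒ v = √(2g(h₁−h₂)) = √(2·14.5·21.0) = 24.6779 m/s = 88.84 km/h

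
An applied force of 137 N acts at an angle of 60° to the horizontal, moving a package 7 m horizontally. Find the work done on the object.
W = F·d·cosθ = (137)(7)cos(60°) = 479.5 J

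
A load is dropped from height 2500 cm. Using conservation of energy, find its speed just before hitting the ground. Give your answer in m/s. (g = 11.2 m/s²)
Convert to SI: h = 25.0 m
mgh = ½mv² ⇒ v = √(2gh) = √(2·11.2·25.0) = 23.66 m/s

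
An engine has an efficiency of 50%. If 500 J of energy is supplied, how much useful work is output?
W_out = η·W_in = 0.5·500 = 250.0 J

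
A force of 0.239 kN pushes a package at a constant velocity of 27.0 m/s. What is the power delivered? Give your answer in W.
Convert to SI: F = 239.0 N, v = 27.0 m/s
P = Fv = (239.0)(27.0) = 6453 W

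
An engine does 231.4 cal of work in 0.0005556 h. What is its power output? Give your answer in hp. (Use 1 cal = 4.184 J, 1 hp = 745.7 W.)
Convert to SI: W = 968.178 J, t = 2.00016 s
P = W/t = 968.178/2.00016 = 484.05 W = 0.6491 hp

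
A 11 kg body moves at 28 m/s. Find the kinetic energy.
KE = ½mv² = ½(11)(28)² = 4312.0 J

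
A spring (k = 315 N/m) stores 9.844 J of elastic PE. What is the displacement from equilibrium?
x = √(2·PE/k) = √(2·9.844/315) = 0.25 m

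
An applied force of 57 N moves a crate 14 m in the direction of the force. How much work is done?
W = F·d = (57)(14) = 798.0 J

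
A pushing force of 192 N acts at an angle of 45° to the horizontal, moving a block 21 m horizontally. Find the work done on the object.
W = F·d·cosθ = (192)(21)cos(45°) = 2851 J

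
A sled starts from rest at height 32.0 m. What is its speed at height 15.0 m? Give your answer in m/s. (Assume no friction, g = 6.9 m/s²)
mgh₁ = mgh₂ + ½mv² ⇒ v = √(2g(h₁−h₂)) = √(2·6.9·17.0) = 15.32 m/s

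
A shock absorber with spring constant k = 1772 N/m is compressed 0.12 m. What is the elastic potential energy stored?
PE = ½kx² = ½(1772)(0.12)² = 12.76 J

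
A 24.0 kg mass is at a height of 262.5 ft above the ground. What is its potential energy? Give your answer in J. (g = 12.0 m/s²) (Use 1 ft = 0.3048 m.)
Convert to SI: m = 24.0 kg, h = 80.01 m
PE = mgh = (24.0)(12.0)(80.01) = 23040 J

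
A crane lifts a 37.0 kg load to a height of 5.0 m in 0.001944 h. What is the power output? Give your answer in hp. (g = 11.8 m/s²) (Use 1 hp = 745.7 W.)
Convert to SI: m = 37.0 kg, h = 5.0 m, t = 6.9984 s
P = mgh/t = (37.0)(11.8)(5.0)/6.9984 = 311.928 W = 0.4183 hp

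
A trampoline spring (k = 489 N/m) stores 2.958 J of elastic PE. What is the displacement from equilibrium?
x = √(2·PE/k) = √(2·2.958/489) = 0.11 m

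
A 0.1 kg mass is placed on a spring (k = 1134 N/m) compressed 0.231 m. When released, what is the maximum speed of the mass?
½kx² = ½mv² ⇒ v = x√(k/m) = (0.231)√(1134/0.1) = 24.6 m/s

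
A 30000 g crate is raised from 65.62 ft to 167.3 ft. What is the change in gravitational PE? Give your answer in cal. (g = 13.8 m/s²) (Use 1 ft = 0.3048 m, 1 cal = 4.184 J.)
Convert to SI: m = 30.0 kg, Δh = 30.9921 m
ΔPE = mgΔh = (30.0)(13.8)(30.9921) = 12830.7 J = 3067 cal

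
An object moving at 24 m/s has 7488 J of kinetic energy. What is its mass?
m = 2·KE/v² = 2·7488/(24)² = 26.0 kg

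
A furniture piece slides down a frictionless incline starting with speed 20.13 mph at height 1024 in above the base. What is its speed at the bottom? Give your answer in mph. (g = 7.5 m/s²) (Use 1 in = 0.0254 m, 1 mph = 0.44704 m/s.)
Convert to SI: v₀ = 8.99892 m/s, h = 26.0096 m
½mv₀² + mgh = ½mv² ⇒ v = √(v₀² + 2gh) = √(8.99892² + 2·7.5·26.0096) = 21.7054 m/s = 48.55 mph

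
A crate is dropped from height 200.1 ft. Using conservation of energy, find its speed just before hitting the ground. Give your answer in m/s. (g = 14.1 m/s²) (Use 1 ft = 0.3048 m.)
Convert to SI: h = 60.9905 m
mgh = ½mv² ⇒ v = √(2gh) = √(2·14.1·60.9905) = 41.47 m/s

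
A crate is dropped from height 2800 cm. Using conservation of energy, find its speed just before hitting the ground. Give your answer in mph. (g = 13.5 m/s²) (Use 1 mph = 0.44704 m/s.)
Convert to SI: h = 28.0 m
mgh = ½mv² ⇒ v = √(2gh) = √(2·13.5·28.0) = 27.4955 m/s = 61.51 mph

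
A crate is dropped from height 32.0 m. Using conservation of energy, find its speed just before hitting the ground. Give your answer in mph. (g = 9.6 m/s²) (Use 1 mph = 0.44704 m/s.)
mgh = ½mv² ⇒ v = √(2gh) = √(2·9.6·32.0) = 24.7871 m/s = 55.45 mph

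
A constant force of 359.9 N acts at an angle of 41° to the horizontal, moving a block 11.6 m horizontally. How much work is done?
W = F·d·cosθ = (359.9)(11.6)cos(41°) = 3151 J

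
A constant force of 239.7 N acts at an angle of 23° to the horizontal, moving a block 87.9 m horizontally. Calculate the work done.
W = F·d·cosθ = (239.7)(87.9)cos(23°) = 19390 J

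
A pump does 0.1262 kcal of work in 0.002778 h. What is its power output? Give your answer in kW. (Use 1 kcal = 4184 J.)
Convert to SI: W = 528.021 J, t = 10.0008 s
P = W/t = 528.021/10.0008 = 52.7979 W = 0.0528 kW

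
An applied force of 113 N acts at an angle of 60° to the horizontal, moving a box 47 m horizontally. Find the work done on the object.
W = F·d·cosθ = (113)(47)cos(60°) = 2656 J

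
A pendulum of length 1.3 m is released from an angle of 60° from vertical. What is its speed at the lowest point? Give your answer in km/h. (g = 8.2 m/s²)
h = L(1 − cosθ) = 1.3(1 − cos60°) = 0.65 m
v = √(2gh) = √(2·8.2·0.65) = 3.26497 m/s = 11.75 km/h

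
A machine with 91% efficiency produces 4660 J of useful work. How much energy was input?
W_in = W_out/η = 4660/0.91 = 5121 J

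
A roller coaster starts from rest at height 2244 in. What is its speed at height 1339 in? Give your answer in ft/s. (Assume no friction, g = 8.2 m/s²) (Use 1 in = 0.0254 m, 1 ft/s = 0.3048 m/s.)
Convert to SI: h₁−h₂ = 22.987 m
mgh₁ = mgh₂ + ½mv² ⇒ v = √(2g(h₁−h₂)) = √(2·8.2·22.987) = 19.4161 m/s = 63.7 ft/s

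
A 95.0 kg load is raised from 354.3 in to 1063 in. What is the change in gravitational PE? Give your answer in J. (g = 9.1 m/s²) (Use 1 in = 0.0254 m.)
Convert to SI: m = 95.0 kg, Δh = 18.001 m
ΔPE = mgΔh = (95.0)(9.1)(18.001) = 15560 J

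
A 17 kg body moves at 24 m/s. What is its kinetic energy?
KE = ½mv² = ½(17)(24)² = 4896.0 J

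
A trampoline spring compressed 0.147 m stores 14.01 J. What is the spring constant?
k = 2·PE/x² = 2·14.01/(0.147)² = 1297 N/m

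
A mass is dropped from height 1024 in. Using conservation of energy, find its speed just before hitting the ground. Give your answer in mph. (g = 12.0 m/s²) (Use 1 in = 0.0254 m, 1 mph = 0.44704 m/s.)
Convert to SI: h = 26.0096 m
mgh = ½mv² ⇒ v = √(2gh) = √(2·12.0·26.0096) = 24.9846 m/s = 55.89 mph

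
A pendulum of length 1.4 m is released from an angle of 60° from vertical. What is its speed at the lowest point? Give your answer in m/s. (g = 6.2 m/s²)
h = L(1 − cosθ) = 1.4(1 − cos60°) = 0.7 m
v = √(2gh) = √(2·6.2·0.7) = 2.946 m/s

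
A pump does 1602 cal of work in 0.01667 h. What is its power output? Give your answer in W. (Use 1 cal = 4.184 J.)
Convert to SI: W = 6702.77 J, t = 60.012 s
P = W/t = 6702.77/60.012 = 111.7 W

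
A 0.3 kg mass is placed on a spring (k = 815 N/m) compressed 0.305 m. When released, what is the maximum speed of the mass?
½kx² = ½mv² ⇒ v = x√(k/m) = (0.305)√(815/0.3) = 15.9 m/s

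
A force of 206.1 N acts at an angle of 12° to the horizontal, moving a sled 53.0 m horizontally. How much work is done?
W = F·d·cosθ = (206.1)(53.0)cos(12°) = 10680 J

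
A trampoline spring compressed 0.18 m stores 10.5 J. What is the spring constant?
k = 2·PE/x² = 2·10.5/(0.18)² = 648.1 N/m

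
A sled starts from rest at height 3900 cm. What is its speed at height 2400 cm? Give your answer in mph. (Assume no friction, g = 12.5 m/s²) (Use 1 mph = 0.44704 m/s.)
Convert to SI: h₁−h₂ = 15.0 m
mgh₁ = mgh₂ + ½mv² ⇒ v = √(2g(h₁−h₂)) = √(2·12.5·15.0) = 19.3649 m/s = 43.32 mph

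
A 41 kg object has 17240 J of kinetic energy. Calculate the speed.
v = √(2·KE/m) = √(2·17240/41) = 29.0 m/s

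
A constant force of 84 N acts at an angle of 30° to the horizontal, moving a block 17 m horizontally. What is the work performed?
W = F·d·cosθ = (84)(17)cos(30°) = 1237 J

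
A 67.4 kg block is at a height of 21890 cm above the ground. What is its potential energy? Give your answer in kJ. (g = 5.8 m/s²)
Convert to SI: m = 67.4 kg, h = 218.9 m
PE = mgh = (67.4)(5.8)(218.9) = 85572.4 J = 85.57 kJ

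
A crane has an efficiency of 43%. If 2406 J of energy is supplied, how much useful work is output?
W_out = η·W_in = 0.43·2406 = 1034.58 J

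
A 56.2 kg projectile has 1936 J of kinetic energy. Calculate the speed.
v = √(2·KE/m) = √(2·1936/56.2) = 8.3 m/s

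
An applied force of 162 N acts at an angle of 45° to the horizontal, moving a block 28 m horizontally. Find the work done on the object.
W = F·d·cosθ = (162)(28)cos(45°) = 3207 J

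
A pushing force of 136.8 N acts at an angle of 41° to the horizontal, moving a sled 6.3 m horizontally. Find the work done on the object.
W = F·d·cosθ = (136.8)(6.3)cos(41°) = 650.4 J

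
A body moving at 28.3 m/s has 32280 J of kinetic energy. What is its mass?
m = 2·KE/v² = 2·32280/(28.3)² = 80.61 kg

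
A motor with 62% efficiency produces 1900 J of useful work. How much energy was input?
W_in = W_out/η = 1900/0.62 = 3065 J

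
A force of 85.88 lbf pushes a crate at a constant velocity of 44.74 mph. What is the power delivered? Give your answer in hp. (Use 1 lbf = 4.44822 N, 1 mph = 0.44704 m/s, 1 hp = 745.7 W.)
Convert to SI: F = 382.013 N, v = 20.0006 m/s
P = Fv = (382.013)(20.0006) = 7640.48 W = 10.25 hp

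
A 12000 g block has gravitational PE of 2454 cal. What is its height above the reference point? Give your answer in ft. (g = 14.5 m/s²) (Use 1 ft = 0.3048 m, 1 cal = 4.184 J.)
Convert to SI: m = 12.0 kg, PE = 10267.5 J
h = PE/(mg) = 10267.5/(12.0·14.5) = 59.0088 m = 193.6 ft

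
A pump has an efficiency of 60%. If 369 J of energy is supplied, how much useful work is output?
W_out = η·W_in = 0.6·369 = 221.4 J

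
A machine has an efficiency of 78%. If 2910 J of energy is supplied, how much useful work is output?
W_out = η·W_in = 0.78·2910 = 2269.8 J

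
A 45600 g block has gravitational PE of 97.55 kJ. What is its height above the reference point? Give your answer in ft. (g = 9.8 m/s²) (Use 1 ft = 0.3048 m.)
Convert to SI: m = 45.6 kg, PE = 97550.0 J
h = PE/(mg) = 97550.0/(45.6·9.8) = 218.291 m = 716.2 ft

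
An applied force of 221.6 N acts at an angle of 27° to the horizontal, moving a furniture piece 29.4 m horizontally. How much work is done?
W = F·d·cosθ = (221.6)(29.4)cos(27°) = 5805 J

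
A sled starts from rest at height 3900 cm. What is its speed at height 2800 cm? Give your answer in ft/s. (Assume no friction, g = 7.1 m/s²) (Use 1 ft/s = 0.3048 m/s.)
Convert to SI: h₁−h₂ = 11.0 m
mgh₁ = mgh₂ + ½mv² ⇒ v = √(2g(h₁−h₂)) = √(2·7.1·11.0) = 12.498 m/s = 41.0 ft/s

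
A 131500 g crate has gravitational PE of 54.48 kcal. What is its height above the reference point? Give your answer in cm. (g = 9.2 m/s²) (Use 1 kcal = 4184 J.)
Convert to SI: m = 131.5 kg, PE = 227944 J
h = PE/(mg) = 227944/(131.5·9.2) = 188.415 m = 18840 cm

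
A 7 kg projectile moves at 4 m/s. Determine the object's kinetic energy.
KE = ½mv² = ½(7)(4)² = 56.0 J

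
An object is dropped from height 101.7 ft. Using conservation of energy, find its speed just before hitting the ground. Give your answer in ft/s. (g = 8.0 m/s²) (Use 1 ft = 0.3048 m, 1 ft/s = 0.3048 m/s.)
Convert to SI: h = 30.9982 m
mgh = ½mv² ⇒ v = √(2gh) = √(2·8.0·30.9982) = 22.2704 m/s = 73.07 ft/s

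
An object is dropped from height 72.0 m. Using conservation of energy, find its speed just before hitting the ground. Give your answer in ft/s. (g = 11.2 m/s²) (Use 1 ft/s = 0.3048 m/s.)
mgh = ½mv² ⇒ v = √(2gh) = √(2·11.2·72.0) = 40.1597 m/s = 131.8 ft/s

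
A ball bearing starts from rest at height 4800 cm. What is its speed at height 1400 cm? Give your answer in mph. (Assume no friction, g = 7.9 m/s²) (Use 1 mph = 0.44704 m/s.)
Convert to SI: h₁−h₂ = 34.0 m
mgh₁ = mgh₂ + ½mv² ⇒ v = √(2g(h₁−h₂)) = √(2·7.9·34.0) = 23.1776 m/s = 51.85 mph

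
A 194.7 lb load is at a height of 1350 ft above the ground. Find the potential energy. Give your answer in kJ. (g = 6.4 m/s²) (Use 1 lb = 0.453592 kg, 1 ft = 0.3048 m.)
Convert to SI: m = 88.3144 kg, h = 411.48 m
PE = mgh = (88.3144)(6.4)(411.48) = 232573 J = 232.6 kJ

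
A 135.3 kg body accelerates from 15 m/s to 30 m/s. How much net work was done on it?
W = ΔKE = ½m(v₂² − v₁²) = ½(135.3)(30² − 15²) = 45663.75 J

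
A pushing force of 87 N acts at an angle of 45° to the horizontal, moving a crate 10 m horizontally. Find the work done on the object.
W = F·d·cosθ = (87)(10)cos(45°) = 615.2 J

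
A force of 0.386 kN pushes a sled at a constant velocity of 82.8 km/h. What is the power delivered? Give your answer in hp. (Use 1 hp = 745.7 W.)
Convert to SI: F = 386.0 N, v = 23.0 m/s
P = Fv = (386.0)(23.0) = 8878.0 W = 11.91 hp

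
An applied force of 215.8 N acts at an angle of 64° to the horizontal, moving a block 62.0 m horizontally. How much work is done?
W = F·d·cosθ = (215.8)(62.0)cos(64°) = 5865 J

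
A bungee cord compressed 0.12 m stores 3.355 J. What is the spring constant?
k = 2·PE/x² = 2·3.355/(0.12)² = 466.0 N/m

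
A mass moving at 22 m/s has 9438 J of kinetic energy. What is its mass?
m = 2·KE/v² = 2·9438/(22)² = 39.0 kg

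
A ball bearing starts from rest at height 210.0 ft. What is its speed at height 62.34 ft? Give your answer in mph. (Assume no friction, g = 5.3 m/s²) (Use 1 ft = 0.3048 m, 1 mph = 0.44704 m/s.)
Convert to SI: h₁−h₂ = 45.0068 m
mgh₁ = mgh₂ + ½mv² ⇒ v = √(2g(h₁−h₂)) = √(2·5.3·45.0068) = 21.842 m/s = 48.86 mph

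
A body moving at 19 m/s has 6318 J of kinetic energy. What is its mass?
m = 2·KE/v² = 2·6318/(19)² = 35.0 kg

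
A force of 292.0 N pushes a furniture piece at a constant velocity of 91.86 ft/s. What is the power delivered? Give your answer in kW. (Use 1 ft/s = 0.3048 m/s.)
Convert to SI: F = 292.0 N, v = 27.9989 m/s
P = Fv = (292.0)(27.9989) = 8175.69 W = 8.176 kW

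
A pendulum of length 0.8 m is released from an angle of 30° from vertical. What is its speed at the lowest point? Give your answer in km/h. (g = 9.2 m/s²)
h = L(1 − cosθ) = 0.8(1 − cos30°) = 0.10718 m
v = √(2gh) = √(2·9.2·0.10718) = 1.40432 m/s = 5.056 km/h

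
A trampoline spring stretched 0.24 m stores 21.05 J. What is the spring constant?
k = 2·PE/x² = 2·21.05/(0.24)² = 730.9 N/m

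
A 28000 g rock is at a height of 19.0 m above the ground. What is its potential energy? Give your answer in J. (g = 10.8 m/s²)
Convert to SI: m = 28.0 kg, h = 19.0 m
PE = mgh = (28.0)(10.8)(19.0) = 5746 J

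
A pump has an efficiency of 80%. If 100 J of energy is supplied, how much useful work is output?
W_out = η·W_in = 0.8·100 = 80.0 J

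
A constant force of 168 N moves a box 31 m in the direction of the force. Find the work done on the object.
W = F·d = (168)(31) = 5208 J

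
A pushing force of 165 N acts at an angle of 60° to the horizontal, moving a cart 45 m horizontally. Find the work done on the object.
W = F·d·cosθ = (165)(45)cos(60°) = 3713 J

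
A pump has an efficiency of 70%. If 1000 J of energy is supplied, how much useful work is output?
W_out = η·W_in = 0.7·1000 = 700.0 J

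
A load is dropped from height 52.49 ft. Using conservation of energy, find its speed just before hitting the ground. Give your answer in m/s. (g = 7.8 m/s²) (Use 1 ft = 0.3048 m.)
Convert to SI: h = 15.999 m
mgh = ½mv² ⇒ v = √(2gh) = √(2·7.8·15.999) = 15.8 m/s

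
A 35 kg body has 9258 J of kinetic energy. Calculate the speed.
v = √(2·KE/m) = √(2·9258/35) = 23.0 m/s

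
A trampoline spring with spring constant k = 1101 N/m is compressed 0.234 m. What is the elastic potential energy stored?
PE = ½kx² = ½(1101)(0.234)² = 30.14 J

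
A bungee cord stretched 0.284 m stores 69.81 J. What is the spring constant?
k = 2·PE/x² = 2·69.81/(0.284)² = 1731 N/m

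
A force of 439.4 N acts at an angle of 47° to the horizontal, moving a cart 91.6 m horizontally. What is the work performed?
W = F·d·cosθ = (439.4)(91.6)cos(47°) = 27450 J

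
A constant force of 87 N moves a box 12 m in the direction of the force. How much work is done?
W = F·d = (87)(12) = 1044 J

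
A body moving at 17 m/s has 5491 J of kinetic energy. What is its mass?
m = 2·KE/v² = 2·5491/(17)² = 38.0 kg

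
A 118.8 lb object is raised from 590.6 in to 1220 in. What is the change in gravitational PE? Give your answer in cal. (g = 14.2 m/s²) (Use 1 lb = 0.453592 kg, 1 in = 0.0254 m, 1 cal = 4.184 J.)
Convert to SI: m = 53.8867 kg, Δh = 15.9868 m
ΔPE = mgΔh = (53.8867)(14.2)(15.9868) = 12232.9 J = 2924 cal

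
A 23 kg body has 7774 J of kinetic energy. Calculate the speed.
v = √(2·KE/m) = √(2·7774/23) = 26.0 m/s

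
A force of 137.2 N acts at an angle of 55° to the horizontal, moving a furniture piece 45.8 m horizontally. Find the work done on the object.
W = F·d·cosθ = (137.2)(45.8)cos(55°) = 3604 J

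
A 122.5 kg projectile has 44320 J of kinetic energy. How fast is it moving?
v = √(2·KE/m) = √(2·44320/122.5) = 26.9 m/s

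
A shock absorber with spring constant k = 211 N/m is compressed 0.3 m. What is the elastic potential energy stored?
PE = ½kx² = ½(211)(0.3)² = 9.495 J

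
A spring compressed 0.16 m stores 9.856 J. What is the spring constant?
k = 2·PE/x² = 2·9.856/(0.16)² = 770.0 N/m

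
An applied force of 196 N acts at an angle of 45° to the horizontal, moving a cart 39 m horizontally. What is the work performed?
W = F·d·cosθ = (196)(39)cos(45°) = 5405 J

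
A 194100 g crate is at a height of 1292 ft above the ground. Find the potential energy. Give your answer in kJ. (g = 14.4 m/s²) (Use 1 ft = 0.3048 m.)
Convert to SI: m = 194.1 kg, h = 393.802 m
PE = mgh = (194.1)(14.4)(393.802) = 1100690 J = 1101 kJ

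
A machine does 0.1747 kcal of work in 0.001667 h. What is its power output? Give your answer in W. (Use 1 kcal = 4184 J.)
Convert to SI: W = 730.945 J, t = 6.0012 s
P = W/t = 730.945/6.0012 = 121.8 W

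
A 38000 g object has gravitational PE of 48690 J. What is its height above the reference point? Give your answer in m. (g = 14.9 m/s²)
Convert to SI: m = 38.0 kg, PE = 48690.0 J
h = PE/(mg) = 48690.0/(38.0·14.9) = 85.99 m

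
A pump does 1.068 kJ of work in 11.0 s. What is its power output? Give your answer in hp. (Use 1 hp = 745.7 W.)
Convert to SI: W = 1068.0 J, t = 11.0 s
P = W/t = 1068.0/11.0 = 97.0909 W = 0.1302 hp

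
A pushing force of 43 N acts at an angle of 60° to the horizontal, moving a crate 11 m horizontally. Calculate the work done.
W = F·d·cosθ = (43)(11)cos(60°) = 236.5 J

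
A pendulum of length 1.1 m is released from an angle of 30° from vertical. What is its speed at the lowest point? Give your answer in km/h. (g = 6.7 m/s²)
h = L(1 − cosθ) = 1.1(1 − cos30°) = 0.147372 m
v = √(2gh) = √(2·6.7·0.147372) = 1.40527 m/s = 5.059 km/h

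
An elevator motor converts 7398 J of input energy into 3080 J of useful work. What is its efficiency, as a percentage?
η = W_out/W_in = 3080/7398 = 41.63%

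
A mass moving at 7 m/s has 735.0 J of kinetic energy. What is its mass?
m = 2·KE/v² = 2·735.0/(7)² = 30.0 kg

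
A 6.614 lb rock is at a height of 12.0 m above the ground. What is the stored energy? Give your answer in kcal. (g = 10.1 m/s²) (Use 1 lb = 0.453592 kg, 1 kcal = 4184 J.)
Convert to SI: m = 3.00006 kg, h = 12.0 m
PE = mgh = (3.00006)(10.1)(12.0) = 363.607 J = 0.0869 kcal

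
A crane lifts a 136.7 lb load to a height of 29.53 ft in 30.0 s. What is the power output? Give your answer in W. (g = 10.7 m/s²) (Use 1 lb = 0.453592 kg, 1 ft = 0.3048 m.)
Convert to SI: m = 62.006 kg, h = 9.00074 m, t = 30.0 s
P = mgh/t = (62.006)(10.7)(9.00074)/30.0 = 199.1 W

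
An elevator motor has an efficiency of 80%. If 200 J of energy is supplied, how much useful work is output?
W_out = η·W_in = 0.8·200 = 160.0 J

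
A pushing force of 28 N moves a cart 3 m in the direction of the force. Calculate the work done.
W = F·d = (28)(3) = 84.0 J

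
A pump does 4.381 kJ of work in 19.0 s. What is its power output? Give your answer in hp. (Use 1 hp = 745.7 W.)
Convert to SI: W = 4381.0 J, t = 19.0 s
P = W/t = 4381.0/19.0 = 230.579 W = 0.3092 hp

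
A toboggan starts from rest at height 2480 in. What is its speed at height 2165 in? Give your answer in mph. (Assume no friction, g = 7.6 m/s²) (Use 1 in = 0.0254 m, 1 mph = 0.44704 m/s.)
Convert to SI: h₁−h₂ = 8.001 m
mgh₁ = mgh₂ + ½mv² ⇒ v = √(2g(h₁−h₂)) = √(2·7.6·8.001) = 11.0279 m/s = 24.67 mph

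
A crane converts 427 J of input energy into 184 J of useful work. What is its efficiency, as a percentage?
η = W_out/W_in = 184/427 = 43.09%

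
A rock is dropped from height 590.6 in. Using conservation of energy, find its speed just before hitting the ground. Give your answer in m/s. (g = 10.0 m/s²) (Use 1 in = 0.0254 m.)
Convert to SI: h = 15.0012 m
mgh = ½mv² ⇒ v = √(2gh) = √(2·10.0·15.0012) = 17.32 m/s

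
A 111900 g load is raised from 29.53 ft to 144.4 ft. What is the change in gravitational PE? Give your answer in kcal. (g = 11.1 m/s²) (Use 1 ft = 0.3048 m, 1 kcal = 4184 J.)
Convert to SI: m = 111.9 kg, Δh = 35.0124 m
ΔPE = mgΔh = (111.9)(11.1)(35.0124) = 43488.5 J = 10.39 kcal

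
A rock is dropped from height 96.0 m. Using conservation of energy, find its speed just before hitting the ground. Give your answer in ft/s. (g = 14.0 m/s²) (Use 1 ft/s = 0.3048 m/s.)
mgh = ½mv² ⇒ v = √(2gh) = √(2·14.0·96.0) = 51.8459 m/s = 170.1 ft/s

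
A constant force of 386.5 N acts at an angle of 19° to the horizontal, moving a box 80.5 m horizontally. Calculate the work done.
W = F·d·cosθ = (386.5)(80.5)cos(19°) = 29420 J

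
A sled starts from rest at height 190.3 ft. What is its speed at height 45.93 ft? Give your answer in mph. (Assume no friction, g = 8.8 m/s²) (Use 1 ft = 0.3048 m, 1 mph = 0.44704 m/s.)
Convert to SI: h₁−h₂ = 44.004 m
mgh₁ = mgh₂ + ½mv² ⇒ v = √(2g(h₁−h₂)) = √(2·8.8·44.004) = 27.8293 m/s = 62.25 mph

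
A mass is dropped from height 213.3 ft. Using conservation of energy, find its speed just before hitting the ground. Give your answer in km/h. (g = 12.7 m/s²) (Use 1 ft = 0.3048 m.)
Convert to SI: h = 65.0138 m
mgh = ½mv² ⇒ v = √(2gh) = √(2·12.7·65.0138) = 40.6368 m/s = 146.3 km/h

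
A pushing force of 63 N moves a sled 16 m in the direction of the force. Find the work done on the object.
W = F·d = (63)(16) = 1008 J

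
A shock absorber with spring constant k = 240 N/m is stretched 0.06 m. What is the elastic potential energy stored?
PE = ½kx² = ½(240)(0.06)² = 0.432 J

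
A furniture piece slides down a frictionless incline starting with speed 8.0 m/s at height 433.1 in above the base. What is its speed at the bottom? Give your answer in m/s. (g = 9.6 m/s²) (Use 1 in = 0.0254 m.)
Convert to SI: v₀ = 8.0 m/s, h = 11.0007 m
½mv₀² + mgh = ½mv² ⇒ v = √(v₀² + 2gh) = √(8.0² + 2·9.6·11.0007) = 16.59 m/s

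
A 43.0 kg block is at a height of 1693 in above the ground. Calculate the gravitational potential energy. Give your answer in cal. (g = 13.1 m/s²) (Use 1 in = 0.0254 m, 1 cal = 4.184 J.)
Convert to SI: m = 43.0 kg, h = 43.0022 m
PE = mgh = (43.0)(13.1)(43.0022) = 24223.1 J = 5789 cal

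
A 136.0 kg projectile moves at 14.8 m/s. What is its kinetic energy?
KE = ½mv² = ½(136.0)(14.8)² = 14890 J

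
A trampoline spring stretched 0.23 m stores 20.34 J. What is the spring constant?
k = 2·PE/x² = 2·20.34/(0.23)² = 769.0 N/m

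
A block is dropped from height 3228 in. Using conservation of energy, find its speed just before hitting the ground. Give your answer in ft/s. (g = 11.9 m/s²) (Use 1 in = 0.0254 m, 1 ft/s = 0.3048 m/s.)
Convert to SI: h = 81.9912 m
mgh = ½mv² ⇒ v = √(2gh) = √(2·11.9·81.9912) = 44.1745 m/s = 144.9 ft/s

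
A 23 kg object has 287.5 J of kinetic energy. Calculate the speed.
v = √(2·KE/m) = √(2·287.5/23) = 5.0 m/s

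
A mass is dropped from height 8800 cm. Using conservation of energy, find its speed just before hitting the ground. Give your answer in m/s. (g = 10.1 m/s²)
Convert to SI: h = 88.0 m
mgh = ½mv² ⇒ v = √(2gh) = √(2·10.1·88.0) = 42.16 m/s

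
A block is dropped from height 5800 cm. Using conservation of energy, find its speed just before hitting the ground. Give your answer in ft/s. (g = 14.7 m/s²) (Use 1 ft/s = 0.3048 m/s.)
Convert to SI: h = 58.0 m
mgh = ½mv² ⇒ v = √(2gh) = √(2·14.7·58.0) = 41.2941 m/s = 135.5 ft/s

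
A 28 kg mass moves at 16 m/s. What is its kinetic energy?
KE = ½mv² = ½(28)(16)² = 3584.0 J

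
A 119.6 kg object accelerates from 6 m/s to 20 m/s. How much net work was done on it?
W = ΔKE = ½m(v₂² − v₁²) = ½(119.6)(20² − 6²) = 21767.2 J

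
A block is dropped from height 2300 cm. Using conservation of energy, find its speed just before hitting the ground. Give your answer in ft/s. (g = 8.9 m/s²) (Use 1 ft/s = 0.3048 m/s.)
Convert to SI: h = 23.0 m
mgh = ½mv² ⇒ v = √(2gh) = √(2·8.9·23.0) = 20.2336 m/s = 66.38 ft/s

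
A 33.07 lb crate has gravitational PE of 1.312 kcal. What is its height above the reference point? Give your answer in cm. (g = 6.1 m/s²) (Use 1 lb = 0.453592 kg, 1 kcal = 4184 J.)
Convert to SI: m = 15.0003 kg, PE = 5489.41 J
h = PE/(mg) = 5489.41/(15.0003·6.1) = 59.9924 m = 5999 cm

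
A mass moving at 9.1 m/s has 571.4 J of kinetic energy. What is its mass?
m = 2·KE/v² = 2·571.4/(9.1)² = 13.8 kg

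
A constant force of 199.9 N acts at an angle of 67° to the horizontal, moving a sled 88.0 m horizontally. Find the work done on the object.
W = F·d·cosθ = (199.9)(88.0)cos(67°) = 6873 J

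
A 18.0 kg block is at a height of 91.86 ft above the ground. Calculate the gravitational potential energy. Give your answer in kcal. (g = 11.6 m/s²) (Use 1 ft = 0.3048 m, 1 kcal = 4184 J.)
Convert to SI: m = 18.0 kg, h = 27.9989 m
PE = mgh = (18.0)(11.6)(27.9989) = 5846.18 J = 1.397 kcal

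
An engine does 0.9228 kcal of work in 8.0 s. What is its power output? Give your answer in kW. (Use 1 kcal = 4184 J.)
Convert to SI: W = 3861.0 J, t = 8.0 s
P = W/t = 3861.0/8.0 = 482.624 W = 0.4826 kW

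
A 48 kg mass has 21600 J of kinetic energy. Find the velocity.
v = √(2·KE/m) = √(2·21600/48) = 30.0 m/s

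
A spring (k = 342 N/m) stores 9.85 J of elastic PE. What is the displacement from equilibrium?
x = √(2·PE/k) = √(2·9.85/342) = 0.24 m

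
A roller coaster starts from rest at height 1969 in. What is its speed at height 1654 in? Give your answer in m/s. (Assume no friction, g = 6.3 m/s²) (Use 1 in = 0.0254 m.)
Convert to SI: h₁−h₂ = 8.001 m
mgh₁ = mgh₂ + ½mv² ⇒ v = √(2g(h₁−h₂)) = √(2·6.3·8.001) = 10.04 m/s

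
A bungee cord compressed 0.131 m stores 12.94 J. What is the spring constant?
k = 2·PE/x² = 2·12.94/(0.131)² = 1508 N/m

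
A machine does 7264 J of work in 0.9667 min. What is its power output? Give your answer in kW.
Convert to SI: W = 7264.0 J, t = 58.002 s
P = W/t = 7264.0/58.002 = 125.237 W = 0.1252 kW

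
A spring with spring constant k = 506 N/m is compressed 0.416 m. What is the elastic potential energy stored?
PE = ½kx² = ½(506)(0.416)² = 43.78 J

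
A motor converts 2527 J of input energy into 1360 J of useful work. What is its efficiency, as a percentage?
η = W_out/W_in = 1360/2527 = 53.82%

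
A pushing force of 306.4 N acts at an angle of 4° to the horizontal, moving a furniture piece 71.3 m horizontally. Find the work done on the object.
W = F·d·cosθ = (306.4)(71.3)cos(4°) = 21790 J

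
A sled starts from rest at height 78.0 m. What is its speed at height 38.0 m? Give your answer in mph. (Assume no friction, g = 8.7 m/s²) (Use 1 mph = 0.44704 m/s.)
mgh₁ = mgh₂ + ½mv² ⇒ v = √(2g(h₁−h₂)) = √(2·8.7·40.0) = 26.3818 m/s = 59.01 mph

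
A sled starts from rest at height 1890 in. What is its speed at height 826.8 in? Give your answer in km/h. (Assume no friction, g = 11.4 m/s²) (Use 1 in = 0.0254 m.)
Convert to SI: h₁−h₂ = 27.0053 m
mgh₁ = mgh₂ + ½mv² ⇒ v = √(2g(h₁−h₂)) = √(2·11.4·27.0053) = 24.8137 m/s = 89.33 km/h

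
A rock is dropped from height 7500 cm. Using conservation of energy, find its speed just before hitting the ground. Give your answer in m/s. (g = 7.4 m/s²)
Convert to SI: h = 75.0 m
mgh = ½mv² ⇒ v = √(2gh) = √(2·7.4·75.0) = 33.32 m/s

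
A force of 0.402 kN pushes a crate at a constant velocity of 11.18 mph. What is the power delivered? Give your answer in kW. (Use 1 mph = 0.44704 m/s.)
Convert to SI: F = 402.0 N, v = 4.99791 m/s
P = Fv = (402.0)(4.99791) = 2009.16 W = 2.009 kW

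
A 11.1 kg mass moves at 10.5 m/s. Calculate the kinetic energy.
KE = ½mv² = ½(11.1)(10.5)² = 611.9 J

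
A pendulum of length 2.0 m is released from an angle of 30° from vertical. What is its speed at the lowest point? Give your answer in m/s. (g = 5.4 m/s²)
h = L(1 − cosθ) = 2.0(1 − cos30°) = 0.267949 m
v = √(2gh) = √(2·5.4·0.267949) = 1.701 m/s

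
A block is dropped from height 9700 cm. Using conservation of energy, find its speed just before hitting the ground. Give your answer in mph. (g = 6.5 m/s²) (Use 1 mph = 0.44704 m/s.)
Convert to SI: h = 97.0 m
mgh = ½mv² ⇒ v = √(2gh) = √(2·6.5·97.0) = 35.5106 m/s = 79.43 mph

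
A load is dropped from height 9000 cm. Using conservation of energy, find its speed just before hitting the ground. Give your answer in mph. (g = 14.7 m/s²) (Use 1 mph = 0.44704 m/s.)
Convert to SI: h = 90.0 m
mgh = ½mv² ⇒ v = √(2gh) = √(2·14.7·90.0) = 51.4393 m/s = 115.1 mph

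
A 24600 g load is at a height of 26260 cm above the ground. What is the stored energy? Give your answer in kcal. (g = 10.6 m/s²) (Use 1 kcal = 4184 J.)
Convert to SI: m = 24.6 kg, h = 262.6 m
PE = mgh = (24.6)(10.6)(262.6) = 68475.6 J = 16.37 kcal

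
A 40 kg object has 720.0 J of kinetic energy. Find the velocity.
v = √(2·KE/m) = √(2·720.0/40) = 6.0 m/s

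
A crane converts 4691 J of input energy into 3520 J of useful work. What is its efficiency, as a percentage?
η = W_out/W_in = 3520/4691 = 75.04%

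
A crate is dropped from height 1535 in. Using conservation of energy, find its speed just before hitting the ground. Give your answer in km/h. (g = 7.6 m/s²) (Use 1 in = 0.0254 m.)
Convert to SI: h = 38.989 m
mgh = ½mv² ⇒ v = √(2gh) = √(2·7.6·38.989) = 24.3441 m/s = 87.64 km/h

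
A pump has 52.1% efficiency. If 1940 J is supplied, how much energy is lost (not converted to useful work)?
W_lost = W_in(1 − η) = 1940·(1 − 0.521) = 929.3 J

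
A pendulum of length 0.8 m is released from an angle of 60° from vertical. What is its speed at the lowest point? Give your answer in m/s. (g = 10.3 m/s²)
h = L(1 − cosθ) = 0.8(1 − cos60°) = 0.4 m
v = √(2gh) = √(2·10.3·0.4) = 2.871 m/s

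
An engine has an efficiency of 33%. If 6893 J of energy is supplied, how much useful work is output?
W_out = η·W_in = 0.33·6893 = 2274.69 J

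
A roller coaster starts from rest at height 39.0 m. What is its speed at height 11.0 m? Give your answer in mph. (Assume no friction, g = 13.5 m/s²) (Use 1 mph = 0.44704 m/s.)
mgh₁ = mgh₂ + ½mv² ⇒ v = √(2g(h₁−h₂)) = √(2·13.5·28.0) = 27.4955 m/s = 61.51 mph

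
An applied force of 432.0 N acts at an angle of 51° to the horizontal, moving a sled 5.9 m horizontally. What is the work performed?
W = F·d·cosθ = (432.0)(5.9)cos(51°) = 1604 J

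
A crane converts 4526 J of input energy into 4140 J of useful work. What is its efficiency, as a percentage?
η = W_out/W_in = 4140/4526 = 91.47%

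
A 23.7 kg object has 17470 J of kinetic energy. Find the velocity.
v = √(2·KE/m) = √(2·17470/23.7) = 38.4 m/s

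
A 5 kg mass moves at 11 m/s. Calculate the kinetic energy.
KE = ½mv² = ½(5)(11)² = 302.5 J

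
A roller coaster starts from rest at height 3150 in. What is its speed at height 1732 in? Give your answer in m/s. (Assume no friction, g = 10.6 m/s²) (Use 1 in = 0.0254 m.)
Convert to SI: h₁−h₂ = 36.0172 m
mgh₁ = mgh₂ + ½mv² ⇒ v = √(2g(h₁−h₂)) = √(2·10.6·36.0172) = 27.63 m/s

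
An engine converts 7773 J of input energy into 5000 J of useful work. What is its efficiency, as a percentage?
η = W_out/W_in = 5000/7773 = 64.33%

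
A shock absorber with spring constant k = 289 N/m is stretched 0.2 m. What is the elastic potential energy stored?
PE = ½kx² = ½(289)(0.2)² = 5.78 J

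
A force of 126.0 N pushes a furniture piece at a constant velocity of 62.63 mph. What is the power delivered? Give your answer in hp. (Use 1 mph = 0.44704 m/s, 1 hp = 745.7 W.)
Convert to SI: F = 126.0 N, v = 27.9981 m/s
P = Fv = (126.0)(27.9981) = 3527.76 W = 4.731 hp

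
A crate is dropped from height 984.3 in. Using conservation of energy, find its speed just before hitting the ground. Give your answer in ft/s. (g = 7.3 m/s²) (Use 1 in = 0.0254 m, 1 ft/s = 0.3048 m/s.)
Convert to SI: h = 25.0012 m
mgh = ½mv² ⇒ v = √(2gh) = √(2·7.3·25.0012) = 19.1054 m/s = 62.68 ft/s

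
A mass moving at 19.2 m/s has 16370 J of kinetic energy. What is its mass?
m = 2·KE/v² = 2·16370/(19.2)² = 88.81 kg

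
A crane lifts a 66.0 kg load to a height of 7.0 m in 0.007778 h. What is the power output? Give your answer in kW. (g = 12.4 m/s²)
Convert to SI: m = 66.0 kg, h = 7.0 m, t = 28.0008 s
P = mgh/t = (66.0)(12.4)(7.0)/28.0008 = 204.594 W = 0.2046 kW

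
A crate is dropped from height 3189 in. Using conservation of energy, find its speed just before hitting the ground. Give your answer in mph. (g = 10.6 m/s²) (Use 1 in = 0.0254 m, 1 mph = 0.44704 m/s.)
Convert to SI: h = 81.0006 m
mgh = ½mv² ⇒ v = √(2gh) = √(2·10.6·81.0006) = 41.4393 m/s = 92.7 mph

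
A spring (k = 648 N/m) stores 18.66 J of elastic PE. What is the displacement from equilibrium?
x = √(2·PE/k) = √(2·18.66/648) = 0.24 m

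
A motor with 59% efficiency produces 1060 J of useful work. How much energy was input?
W_in = W_out/η = 1060/0.59 = 1797 J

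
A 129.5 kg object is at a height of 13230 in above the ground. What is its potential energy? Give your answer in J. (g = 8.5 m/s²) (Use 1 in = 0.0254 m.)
Convert to SI: m = 129.5 kg, h = 336.042 m
PE = mgh = (129.5)(8.5)(336.042) = 369900 J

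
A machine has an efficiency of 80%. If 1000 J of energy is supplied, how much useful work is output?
W_out = η·W_in = 0.8·1000 = 800.0 J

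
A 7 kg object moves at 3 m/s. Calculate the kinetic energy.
KE = ½mv² = ½(7)(3)² = 31.5 J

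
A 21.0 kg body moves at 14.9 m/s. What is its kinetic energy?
KE = ½mv² = ½(21.0)(14.9)² = 2331 J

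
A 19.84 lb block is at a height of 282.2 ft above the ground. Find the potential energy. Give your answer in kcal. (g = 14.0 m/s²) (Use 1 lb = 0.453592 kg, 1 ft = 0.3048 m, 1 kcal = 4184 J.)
Convert to SI: m = 8.99927 kg, h = 86.0146 m
PE = mgh = (8.99927)(14.0)(86.0146) = 10836.9 J = 2.59 kcal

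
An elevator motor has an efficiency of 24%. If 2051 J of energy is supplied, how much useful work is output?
W_out = η·W_in = 0.24·2051 = 492.24 J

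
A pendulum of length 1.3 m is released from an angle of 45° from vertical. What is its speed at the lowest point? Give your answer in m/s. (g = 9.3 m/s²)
h = L(1 − cosθ) = 1.3(1 − cos45°) = 0.380761 m
v = √(2gh) = √(2·9.3·0.380761) = 2.661 m/s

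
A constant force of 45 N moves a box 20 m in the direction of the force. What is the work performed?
W = F·d = (45)(20) = 900.0 J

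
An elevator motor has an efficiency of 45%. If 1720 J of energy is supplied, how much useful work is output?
W_out = η·W_in = 0.45·1720 = 774.0 J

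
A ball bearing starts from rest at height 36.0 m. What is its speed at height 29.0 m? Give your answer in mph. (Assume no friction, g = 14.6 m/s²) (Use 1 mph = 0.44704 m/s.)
mgh₁ = mgh₂ + ½mv² ⇒ v = √(2g(h₁−h₂)) = √(2·14.6·7.0) = 14.2969 m/s = 31.98 mph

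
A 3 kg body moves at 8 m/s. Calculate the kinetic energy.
KE = ½mv² = ½(3)(8)² = 96.0 J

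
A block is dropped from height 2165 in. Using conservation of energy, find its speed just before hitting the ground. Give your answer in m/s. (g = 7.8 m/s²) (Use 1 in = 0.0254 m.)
Convert to SI: h = 54.991 m
mgh = ½mv² ⇒ v = √(2gh) = √(2·7.8·54.991) = 29.29 m/s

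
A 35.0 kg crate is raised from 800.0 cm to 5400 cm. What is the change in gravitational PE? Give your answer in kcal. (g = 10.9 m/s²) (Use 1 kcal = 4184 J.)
Convert to SI: m = 35.0 kg, Δh = 46.0 m
ΔPE = mgΔh = (35.0)(10.9)(46.0) = 17549.0 J = 4.194 kcal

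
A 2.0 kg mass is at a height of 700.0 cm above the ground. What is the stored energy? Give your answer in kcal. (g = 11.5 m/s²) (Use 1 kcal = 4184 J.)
Convert to SI: m = 2.0 kg, h = 7.0 m
PE = mgh = (2.0)(11.5)(7.0) = 161.0 J = 0.03848 kcal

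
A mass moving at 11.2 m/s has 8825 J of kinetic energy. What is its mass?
m = 2·KE/v² = 2·8825/(11.2)² = 140.7 kg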